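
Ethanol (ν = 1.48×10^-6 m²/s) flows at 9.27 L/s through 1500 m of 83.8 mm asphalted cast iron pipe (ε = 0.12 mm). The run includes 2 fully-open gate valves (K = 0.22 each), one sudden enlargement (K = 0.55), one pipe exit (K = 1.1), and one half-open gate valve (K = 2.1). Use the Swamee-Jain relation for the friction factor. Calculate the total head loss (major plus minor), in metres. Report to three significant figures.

H_L ≈ 62.0 m

V = 4Q/(πD²) = 1.681 m/s; V²/2g = 0.1440 m
Re = 9.52×10^4, ε/D = 0.00143 → f = 0.02383 (Swamee-Jain)
Major: h_f = f(L/D)·V²/2g = 0.02383·17900·0.1440 = 61.42 m
Minor: ΣK = 4.19; h_m = ΣK·V²/2g = 0.6033 m
Total H_L = 61.42 + 0.6033 = 62.02 m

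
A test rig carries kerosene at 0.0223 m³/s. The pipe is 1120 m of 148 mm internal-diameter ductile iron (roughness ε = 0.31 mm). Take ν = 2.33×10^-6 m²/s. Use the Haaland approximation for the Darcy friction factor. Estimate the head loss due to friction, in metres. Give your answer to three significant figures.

V = 4Q/(πD²) = 4·0.0223/(π·0.148²) = 1.296 m/s
Re = VD/ν = 1.296·0.148/2.33×10^-6 = 8.23×10^4 → turbulent
ε/D = 0.31/148 = 0.00209
Haaland: f = 0.02551
h_f = f(L/D)V²/(2g) = 0.02551·(1120/0.148)·1.296²/(2·9.81) = 16.53 m

h_f ≈ 16.5 m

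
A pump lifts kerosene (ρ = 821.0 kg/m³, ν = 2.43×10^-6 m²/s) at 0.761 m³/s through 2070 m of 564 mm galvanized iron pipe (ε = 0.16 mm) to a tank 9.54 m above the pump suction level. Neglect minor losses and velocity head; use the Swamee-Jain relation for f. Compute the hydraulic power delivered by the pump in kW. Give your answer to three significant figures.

P_hyd ≈ 227 kW

V = 4Q/(πD²) = 3.046 m/s; Re = 7.07×10^5; ε/D = 2.84×10^-4; f = 0.01589
h_f = f(L/D)V²/2g = 27.57 m
Total head H = z + h_f = 9.54 + 27.57 = 37.11 m
P_hyd = ρgQH = 821.0·9.81·0.761·37.11 = 227.5 kW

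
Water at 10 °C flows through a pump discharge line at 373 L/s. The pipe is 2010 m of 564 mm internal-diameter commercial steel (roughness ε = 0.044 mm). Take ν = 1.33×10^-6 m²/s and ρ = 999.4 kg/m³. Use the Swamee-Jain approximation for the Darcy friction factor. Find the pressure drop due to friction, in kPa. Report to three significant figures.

V = 4Q/(πD²) = 4·0.373/(π·0.564²) = 1.493 m/s
Re = VD/ν = 1.493·0.564/1.33×10^-6 = 6.33×10^5 → turbulent
ε/D = 0.044/564 = 7.80×10^-5
Swamee-Jain: f = 0.01381
h_f = f(L/D)V²/(2g) = 0.01381·(2010/0.564)·1.493²/(2·9.81) = 5.590 m
Δp = ρg·h_f = 999.4·9.81·5.590 = 54.81 kPa

Δp ≈ 54.8 kPa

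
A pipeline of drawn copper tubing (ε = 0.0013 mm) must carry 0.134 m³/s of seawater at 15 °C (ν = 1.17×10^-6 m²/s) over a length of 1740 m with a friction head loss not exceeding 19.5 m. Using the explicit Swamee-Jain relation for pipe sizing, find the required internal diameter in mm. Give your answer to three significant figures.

D ≈ 284 mm

Swamee-Jain (Type III): D = 0.66·[ε^1.25·(LQ²/(gh_f))^4.75 + ν·Q^9.4·(L/(gh_f))^5.2]^0.04
LQ²/(gh_f) = 0.1633; L/(gh_f) = 9.096
Term 1 = ε^1.25·(…)^4.75 = 8.02×10^-12; Term 2 = ν·Q^9.4·(…)^5.2 = 7.06×10^-10
D = 0.66·(8.02×10^-12 + 7.06×10^-10)^0.04 = 0.2842 m = 284 mm
Check: V = 2.11 m/s, Re = 5.13×10^5, f = 0.01311, h_f = 18.2 m ≈ 19.5 m ✓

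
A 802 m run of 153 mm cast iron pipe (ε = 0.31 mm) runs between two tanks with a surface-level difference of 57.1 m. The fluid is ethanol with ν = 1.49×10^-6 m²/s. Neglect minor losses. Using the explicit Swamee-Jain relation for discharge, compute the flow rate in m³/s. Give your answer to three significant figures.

Swamee-Jain (Type II): Q = -0.965·√(gD⁵h_f/L)·ln[ε/(3.7D) + √(3.17ν²L/(gD³h_f))]
√(gD⁵h_f/L) = √(9.81·0.153⁵·57.1/802) = 0.007652
ε/(3.7D) = 5.48×10^-4; √(3.17ν²L/(gD³h_f)) = 5.30×10^-5
Q = -0.965·0.007652·ln(6.006×10^-4) = 0.05477 m³/s
Check: V = 2.98 m/s, Re = 3.06×10^5, f = 0.02423, h_f = 57.5 m ≈ 57.1 m ✓

Q ≈ 0.0548 m³/s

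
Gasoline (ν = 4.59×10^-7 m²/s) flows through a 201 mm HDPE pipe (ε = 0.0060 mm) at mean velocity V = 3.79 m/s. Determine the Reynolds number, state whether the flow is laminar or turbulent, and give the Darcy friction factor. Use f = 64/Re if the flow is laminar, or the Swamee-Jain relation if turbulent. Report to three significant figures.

Re = VD/ν = 3.790·0.201/4.59×10^-7 = 1.66×10^6
Re > 4000 → turbulent; ε/D = 2.99×10^-5
Swamee-Jain: f = 0.01158

Re ≈ 1.66×10^6; turbulent; f ≈ 0.0116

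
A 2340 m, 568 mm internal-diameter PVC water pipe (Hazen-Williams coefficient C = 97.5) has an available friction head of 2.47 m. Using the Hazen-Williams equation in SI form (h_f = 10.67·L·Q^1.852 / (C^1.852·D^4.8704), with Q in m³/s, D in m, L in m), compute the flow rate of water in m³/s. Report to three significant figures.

Q ≈ 0.152 m³/s

Rearranging: Q = [h_f·C^1.852·D^4.8704 / (10.67·L)]^(1/1.852)
Q = [2.47·97.5^1.852·0.568^4.8704 / (10.67·2340)]^0.540 = 0.1516 m³/s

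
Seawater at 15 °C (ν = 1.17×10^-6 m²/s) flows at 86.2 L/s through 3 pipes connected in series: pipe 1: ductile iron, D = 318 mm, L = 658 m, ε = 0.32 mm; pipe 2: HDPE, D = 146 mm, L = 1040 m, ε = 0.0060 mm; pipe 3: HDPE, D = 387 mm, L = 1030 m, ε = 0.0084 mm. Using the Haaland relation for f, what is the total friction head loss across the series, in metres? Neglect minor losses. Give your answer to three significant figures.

H ≈ 130 m

Pipe 1: V = 1.085 m/s, Re = 2.95×10^5, ε/D = 0.00101, f = 0.02056, h_1 = f(L/D)V²/2g = 2.555 m
Pipe 2: V = 5.149 m/s, Re = 6.43×10^5, ε/D = 4.11×10^-5, f = 0.01308, h_2 = f(L/D)V²/2g = 125.9 m
Pipe 3: V = 0.7328 m/s, Re = 2.42×10^5, ε/D = 2.17×10^-5, f = 0.01509, h_3 = f(L/D)V²/2g = 1.099 m
Series → Q common, losses add: H = Σh = 129.6 m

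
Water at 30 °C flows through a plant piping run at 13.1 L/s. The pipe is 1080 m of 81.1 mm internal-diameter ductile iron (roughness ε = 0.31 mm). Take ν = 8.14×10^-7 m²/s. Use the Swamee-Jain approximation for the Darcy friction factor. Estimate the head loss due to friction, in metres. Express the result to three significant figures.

h_f ≈ 125 m

V = 4Q/(πD²) = 4·0.0131/(π·0.0811²) = 2.536 m/s
Re = VD/ν = 2.536·0.0811/8.14×10^-7 = 2.53×10^5 → turbulent
ε/D = 0.31/81.1 = 0.00382
Swamee-Jain: f = 0.02865
h_f = f(L/D)V²/(2g) = 0.02865·(1080/0.0811)·2.536²/(2·9.81) = 125.1 m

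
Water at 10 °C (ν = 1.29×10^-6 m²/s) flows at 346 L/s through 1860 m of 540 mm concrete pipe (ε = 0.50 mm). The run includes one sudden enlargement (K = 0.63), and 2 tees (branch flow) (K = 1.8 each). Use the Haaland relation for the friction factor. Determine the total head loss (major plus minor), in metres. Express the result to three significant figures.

V = 4Q/(πD²) = 1.511 m/s; V²/2g = 0.1163 m
Re = 6.32×10^5, ε/D = 9.26×10^-4 → f = 0.01975 (Haaland)
Major: h_f = f(L/D)·V²/2g = 0.01975·3444·0.1163 = 7.914 m
Minor: ΣK = 4.23; h_m = ΣK·V²/2g = 0.4921 m
Total H_L = 7.914 + 0.4921 = 8.406 m

H_L ≈ 8.41 m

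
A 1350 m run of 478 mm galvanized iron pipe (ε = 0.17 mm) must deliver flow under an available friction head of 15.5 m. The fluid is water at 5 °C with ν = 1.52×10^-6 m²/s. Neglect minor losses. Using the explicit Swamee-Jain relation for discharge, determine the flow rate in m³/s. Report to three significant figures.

Q ≈ 0.462 m³/s

Swamee-Jain (Type II): Q = -0.965·√(gD⁵h_f/L)·ln[ε/(3.7D) + √(3.17ν²L/(gD³h_f))]
√(gD⁵h_f/L) = √(9.81·0.478⁵·15.5/1350) = 0.05302
ε/(3.7D) = 9.61×10^-5; √(3.17ν²L/(gD³h_f)) = 2.44×10^-5
Q = -0.965·0.05302·ln(1.205×10^-4) = 0.4617 m³/s
Check: V = 2.57 m/s, Re = 8.09×10^5, f = 0.01637, h_f = 15.6 m ≈ 15.5 m ✓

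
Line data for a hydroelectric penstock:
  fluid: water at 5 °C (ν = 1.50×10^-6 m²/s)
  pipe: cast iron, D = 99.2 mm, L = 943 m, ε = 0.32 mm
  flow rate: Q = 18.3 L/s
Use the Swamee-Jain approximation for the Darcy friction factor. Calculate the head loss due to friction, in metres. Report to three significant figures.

h_f ≈ 75.3 m

V = 4Q/(πD²) = 4·0.0183/(π·0.0992²) = 2.368 m/s
Re = VD/ν = 2.368·0.0992/1.50×10^-6 = 1.57×10^5 → turbulent
ε/D = 0.32/99.2 = 0.00323
Swamee-Jain: f = 0.02772
h_f = f(L/D)V²/(2g) = 0.02772·(943/0.0992)·2.368²/(2·9.81) = 75.30 m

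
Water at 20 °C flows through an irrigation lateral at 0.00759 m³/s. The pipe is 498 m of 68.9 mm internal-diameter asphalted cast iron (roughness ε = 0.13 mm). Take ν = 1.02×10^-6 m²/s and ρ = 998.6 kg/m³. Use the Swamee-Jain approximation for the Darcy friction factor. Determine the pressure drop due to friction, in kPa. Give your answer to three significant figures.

V = 4Q/(πD²) = 4·0.00759/(π·0.0689²) = 2.036 m/s
Re = VD/ν = 2.036·0.0689/1.02×10^-6 = 1.38×10^5 → turbulent
ε/D = 0.13/68.9 = 0.00189
Swamee-Jain: f = 0.02457
h_f = f(L/D)V²/(2g) = 0.02457·(498/0.0689)·2.036²/(2·9.81) = 37.51 m
Δp = ρg·h_f = 998.6·9.81·37.51 = 367.5 kPa

Δp ≈ 368 kPa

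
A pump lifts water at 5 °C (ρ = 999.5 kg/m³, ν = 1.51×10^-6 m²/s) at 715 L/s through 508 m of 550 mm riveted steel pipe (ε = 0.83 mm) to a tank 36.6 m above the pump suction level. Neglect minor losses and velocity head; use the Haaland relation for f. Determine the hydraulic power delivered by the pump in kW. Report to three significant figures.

P_hyd ≈ 322 kW

V = 4Q/(πD²) = 3.009 m/s; Re = 1.10×10^6; ε/D = 0.00151; f = 0.02199
h_f = f(L/D)V²/2g = 9.374 m
Total head H = z + h_f = 36.6 + 9.374 = 45.97 m
P_hyd = ρgQH = 999.5·9.81·0.715·45.97 = 322.3 kW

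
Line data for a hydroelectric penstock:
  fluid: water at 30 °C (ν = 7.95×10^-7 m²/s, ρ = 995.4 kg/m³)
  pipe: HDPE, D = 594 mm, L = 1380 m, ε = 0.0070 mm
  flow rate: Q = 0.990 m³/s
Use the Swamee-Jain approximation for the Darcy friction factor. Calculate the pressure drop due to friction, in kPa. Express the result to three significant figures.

V = 4Q/(πD²) = 4·0.990/(π·0.594²) = 3.573 m/s
Re = VD/ν = 3.573·0.594/7.95×10^-7 = 2.67×10^6 → turbulent
ε/D = 0.0070/594 = 1.18×10^-5
Swamee-Jain: f = 0.01042
h_f = f(L/D)V²/(2g) = 0.01042·(1380/0.594)·3.573²/(2·9.81) = 15.74 m
Δp = ρg·h_f = 995.4·9.81·15.74 = 153.7 kPa

Δp ≈ 154 kPa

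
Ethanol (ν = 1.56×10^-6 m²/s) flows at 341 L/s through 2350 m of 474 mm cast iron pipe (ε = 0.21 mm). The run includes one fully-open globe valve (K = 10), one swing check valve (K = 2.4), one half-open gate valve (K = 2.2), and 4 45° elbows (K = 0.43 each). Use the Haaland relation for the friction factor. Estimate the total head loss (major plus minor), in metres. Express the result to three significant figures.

H_L ≈ 19.2 m

V = 4Q/(πD²) = 1.932 m/s; V²/2g = 0.1903 m
Re = 5.87×10^5, ε/D = 4.43×10^-4 → f = 0.01708 (Haaland)
Major: h_f = f(L/D)·V²/2g = 0.01708·4958·0.1903 = 16.12 m
Minor: ΣK = 16.3; h_m = ΣK·V²/2g = 3.106 m
Total H_L = 16.12 + 3.106 = 19.22 m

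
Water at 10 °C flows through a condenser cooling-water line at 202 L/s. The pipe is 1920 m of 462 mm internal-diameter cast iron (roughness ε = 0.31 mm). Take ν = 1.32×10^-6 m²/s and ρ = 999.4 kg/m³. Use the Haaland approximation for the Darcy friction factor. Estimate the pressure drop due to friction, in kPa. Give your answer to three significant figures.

V = 4Q/(πD²) = 4·0.202/(π·0.462²) = 1.205 m/s
Re = VD/ν = 1.205·0.462/1.32×10^-6 = 4.22×10^5 → turbulent
ε/D = 0.31/462 = 6.71×10^-4
Haaland: f = 0.01870
h_f = f(L/D)V²/(2g) = 0.01870·(1920/0.462)·1.205²/(2·9.81) = 5.752 m
Δp = ρg·h_f = 999.4·9.81·5.752 = 56.40 kPa

Δp ≈ 56.4 kPa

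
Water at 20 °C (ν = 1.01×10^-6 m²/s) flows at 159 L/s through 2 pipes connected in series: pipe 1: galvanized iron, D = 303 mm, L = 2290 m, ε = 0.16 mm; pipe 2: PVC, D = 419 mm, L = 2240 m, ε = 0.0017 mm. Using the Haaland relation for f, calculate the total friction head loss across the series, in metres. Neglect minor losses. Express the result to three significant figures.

Pipe 1: V = 2.205 m/s, Re = 6.62×10^5, ε/D = 5.28×10^-4, f = 0.01757, h_1 = f(L/D)V²/2g = 32.90 m
Pipe 2: V = 1.153 m/s, Re = 4.78×10^5, ε/D = 4.06×10^-6, f = 0.01321, h_2 = f(L/D)V²/2g = 4.786 m
Series → Q common, losses add: H = Σh = 37.69 m

H ≈ 37.7 m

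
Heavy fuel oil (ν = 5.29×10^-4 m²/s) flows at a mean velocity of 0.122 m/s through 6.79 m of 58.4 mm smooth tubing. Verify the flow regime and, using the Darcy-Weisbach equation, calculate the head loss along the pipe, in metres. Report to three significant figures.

h_f ≈ 0.419 m

Re = VD/ν = 0.122·0.05840/5.29×10^-4 = 13.5 → laminar (Re < 2300)
f = 64/Re = 4.752
h_f = f(L/D)V²/(2g) = 4.752·(6.79/0.05840)·0.122²/(2·9.81) = 0.4191 m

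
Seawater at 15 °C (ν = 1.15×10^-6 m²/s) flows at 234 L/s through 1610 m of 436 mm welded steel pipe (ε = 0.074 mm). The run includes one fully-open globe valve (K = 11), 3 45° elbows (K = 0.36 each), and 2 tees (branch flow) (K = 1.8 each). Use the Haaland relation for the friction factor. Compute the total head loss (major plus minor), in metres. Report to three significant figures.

V = 4Q/(πD²) = 1.567 m/s; V²/2g = 0.1252 m
Re = 5.94×10^5, ε/D = 1.70×10^-4 → f = 0.01478 (Haaland)
Major: h_f = f(L/D)·V²/2g = 0.01478·3693·0.1252 = 6.832 m
Minor: ΣK = 15.7; h_m = ΣK·V²/2g = 1.963 m
Total H_L = 6.832 + 1.963 = 8.795 m

H_L ≈ 8.79 m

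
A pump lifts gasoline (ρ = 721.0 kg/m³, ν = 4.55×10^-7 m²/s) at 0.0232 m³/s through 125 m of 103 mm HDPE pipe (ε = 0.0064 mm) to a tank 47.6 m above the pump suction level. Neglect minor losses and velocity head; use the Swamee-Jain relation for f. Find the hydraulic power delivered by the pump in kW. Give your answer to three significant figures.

P_hyd ≈ 8.88 kW

V = 4Q/(πD²) = 2.784 m/s; Re = 6.30×10^5; ε/D = 6.21×10^-5; f = 0.01359
h_f = f(L/D)V²/2g = 6.517 m
Total head H = z + h_f = 47.6 + 6.517 = 54.12 m
P_hyd = ρgQH = 721.0·9.81·0.0232·54.12 = 8.880 kW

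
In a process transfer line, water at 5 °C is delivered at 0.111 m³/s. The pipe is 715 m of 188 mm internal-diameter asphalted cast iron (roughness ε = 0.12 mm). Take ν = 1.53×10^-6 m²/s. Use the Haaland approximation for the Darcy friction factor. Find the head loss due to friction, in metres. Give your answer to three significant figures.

V = 4Q/(πD²) = 4·0.111/(π·0.188²) = 3.999 m/s
Re = VD/ν = 3.999·0.188/1.53×10^-6 = 4.91×10^5 → turbulent
ε/D = 0.12/188 = 6.38×10^-4
Haaland: f = 0.01842
h_f = f(L/D)V²/(2g) = 0.01842·(715/0.188)·3.999²/(2·9.81) = 57.08 m

h_f ≈ 57.1 m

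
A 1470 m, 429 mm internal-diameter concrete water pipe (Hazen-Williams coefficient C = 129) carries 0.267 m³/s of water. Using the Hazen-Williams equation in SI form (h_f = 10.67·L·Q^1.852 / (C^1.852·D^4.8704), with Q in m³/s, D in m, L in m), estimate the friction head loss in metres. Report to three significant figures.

h_f = 10.67·1470·0.267^1.852 / (129^1.852·0.429^4.8704) = 10.34 m

h_f ≈ 10.3 m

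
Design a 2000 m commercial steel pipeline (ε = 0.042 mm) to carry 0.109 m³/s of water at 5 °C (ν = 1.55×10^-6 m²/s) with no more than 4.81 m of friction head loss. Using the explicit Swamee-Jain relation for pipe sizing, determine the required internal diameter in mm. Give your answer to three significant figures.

Swamee-Jain (Type III): D = 0.66·[ε^1.25·(LQ²/(gh_f))^4.75 + ν·Q^9.4·(L/(gh_f))^5.2]^0.04
LQ²/(gh_f) = 0.5036; L/(gh_f) = 42.39
Term 1 = ε^1.25·(…)^4.75 = 1.30×10^-7; Term 2 = ν·Q^9.4·(…)^5.2 = 4.01×10^-7
D = 0.66·(1.30×10^-7 + 4.01×10^-7)^0.04 = 0.3703 m = 370 mm
Check: V = 1.01 m/s, Re = 2.42×10^5, f = 0.01604, h_f = 4.52 m ≈ 4.81 m ✓

D ≈ 370 mm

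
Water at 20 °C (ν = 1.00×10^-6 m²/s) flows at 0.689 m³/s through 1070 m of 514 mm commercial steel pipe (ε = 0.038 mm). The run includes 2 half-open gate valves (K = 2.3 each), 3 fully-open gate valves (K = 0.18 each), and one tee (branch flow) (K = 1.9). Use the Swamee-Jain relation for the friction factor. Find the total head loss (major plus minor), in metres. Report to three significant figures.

H_L ≈ 18.6 m

V = 4Q/(πD²) = 3.320 m/s; V²/2g = 0.5620 m
Re = 1.71×10^6, ε/D = 7.39×10^-5 → f = 0.01253 (Swamee-Jain)
Major: h_f = f(L/D)·V²/2g = 0.01253·2082·0.5620 = 14.66 m
Minor: ΣK = 7.04; h_m = ΣK·V²/2g = 3.956 m
Total H_L = 14.66 + 3.956 = 18.61 m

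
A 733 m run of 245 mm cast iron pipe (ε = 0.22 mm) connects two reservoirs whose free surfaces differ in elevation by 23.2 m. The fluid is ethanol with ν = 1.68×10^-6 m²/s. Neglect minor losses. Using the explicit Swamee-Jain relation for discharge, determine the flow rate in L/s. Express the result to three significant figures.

Swamee-Jain (Type II): Q = -0.965·√(gD⁵h_f/L)·ln[ε/(3.7D) + √(3.17ν²L/(gD³h_f))]
√(gD⁵h_f/L) = √(9.81·0.245⁵·23.2/733) = 0.01656
ε/(3.7D) = 2.43×10^-4; √(3.17ν²L/(gD³h_f)) = 4.43×10^-5
Q = -0.965·0.01656·ln(2.870×10^-4) = 0.1303 m³/s
Check: V = 2.76 m/s, Re = 4.03×10^5, f = 0.02005, h_f = 23.4 m ≈ 23.2 m ✓

Q ≈ 130 L/s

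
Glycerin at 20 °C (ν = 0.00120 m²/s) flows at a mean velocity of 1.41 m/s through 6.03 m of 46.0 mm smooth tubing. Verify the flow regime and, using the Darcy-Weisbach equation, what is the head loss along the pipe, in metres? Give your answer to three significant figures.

h_f ≈ 15.7 m

Re = VD/ν = 1.41·0.04600/0.00120 = 54.1 → laminar (Re < 2300)
f = 64/Re = 1.184
h_f = f(L/D)V²/(2g) = 1.184·(6.03/0.04600)·1.41²/(2·9.81) = 15.73 m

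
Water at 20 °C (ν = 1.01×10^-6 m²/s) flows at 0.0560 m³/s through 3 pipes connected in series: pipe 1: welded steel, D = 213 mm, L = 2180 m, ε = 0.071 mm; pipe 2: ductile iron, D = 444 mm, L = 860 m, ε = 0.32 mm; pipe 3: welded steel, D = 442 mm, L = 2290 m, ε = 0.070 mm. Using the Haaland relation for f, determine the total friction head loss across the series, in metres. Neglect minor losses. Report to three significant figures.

H ≈ 22.6 m

Pipe 1: V = 1.572 m/s, Re = 3.31×10^5, ε/D = 3.33×10^-4, f = 0.01689, h_1 = f(L/D)V²/2g = 21.76 m
Pipe 2: V = 0.3617 m/s, Re = 1.59×10^5, ε/D = 7.21×10^-4, f = 0.02006, h_2 = f(L/D)V²/2g = 0.2590 m
Pipe 3: V = 0.3650 m/s, Re = 1.60×10^5, ε/D = 1.58×10^-4, f = 0.01716, h_3 = f(L/D)V²/2g = 0.6035 m
Series → Q common, losses add: H = Σh = 22.63 m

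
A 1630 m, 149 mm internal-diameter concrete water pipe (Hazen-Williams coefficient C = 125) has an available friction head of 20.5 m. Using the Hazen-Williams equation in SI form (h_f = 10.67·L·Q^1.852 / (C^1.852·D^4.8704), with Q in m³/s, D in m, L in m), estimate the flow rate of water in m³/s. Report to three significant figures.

Q ≈ 0.0219 m³/s

Rearranging: Q = [h_f·C^1.852·D^4.8704 / (10.67·L)]^(1/1.852)
Q = [20.5·125^1.852·0.149^4.8704 / (10.67·1630)]^0.540 = 0.02194 m³/s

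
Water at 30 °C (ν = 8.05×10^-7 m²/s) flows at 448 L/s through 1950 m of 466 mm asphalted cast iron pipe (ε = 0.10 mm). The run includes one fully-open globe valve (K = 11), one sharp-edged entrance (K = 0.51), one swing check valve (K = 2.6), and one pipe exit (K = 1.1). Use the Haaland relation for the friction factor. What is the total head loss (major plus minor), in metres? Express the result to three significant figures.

V = 4Q/(πD²) = 2.627 m/s; V²/2g = 0.3517 m
Re = 1.52×10^6, ε/D = 2.15×10^-4 → f = 0.01450 (Haaland)
Major: h_f = f(L/D)·V²/2g = 0.01450·4185·0.3517 = 21.34 m
Minor: ΣK = 15.2; h_m = ΣK·V²/2g = 5.349 m
Total H_L = 21.34 + 5.349 = 26.69 m

H_L ≈ 26.7 m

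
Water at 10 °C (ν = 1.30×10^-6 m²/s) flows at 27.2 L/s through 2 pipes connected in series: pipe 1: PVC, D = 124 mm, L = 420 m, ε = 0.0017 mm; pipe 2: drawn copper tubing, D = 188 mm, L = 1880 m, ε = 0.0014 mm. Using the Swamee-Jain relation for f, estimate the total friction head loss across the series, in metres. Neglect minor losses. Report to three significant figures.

Pipe 1: V = 2.252 m/s, Re = 2.15×10^5, ε/D = 1.37×10^-5, f = 0.01545, h_1 = f(L/D)V²/2g = 13.53 m
Pipe 2: V = 0.9799 m/s, Re = 1.42×10^5, ε/D = 7.45×10^-6, f = 0.01669, h_2 = f(L/D)V²/2g = 8.165 m
Series → Q common, losses add: H = Σh = 21.70 m

H ≈ 21.7 m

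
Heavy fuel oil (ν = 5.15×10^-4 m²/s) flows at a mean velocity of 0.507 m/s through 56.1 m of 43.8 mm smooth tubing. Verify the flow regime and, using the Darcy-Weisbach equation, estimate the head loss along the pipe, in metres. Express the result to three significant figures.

h_f ≈ 24.9 m

Re = VD/ν = 0.507·0.04380/5.15×10^-4 = 43.1 → laminar (Re < 2300)
f = 64/Re = 1.484
h_f = f(L/D)V²/(2g) = 1.484·(56.1/0.04380)·0.507²/(2·9.81) = 24.91 m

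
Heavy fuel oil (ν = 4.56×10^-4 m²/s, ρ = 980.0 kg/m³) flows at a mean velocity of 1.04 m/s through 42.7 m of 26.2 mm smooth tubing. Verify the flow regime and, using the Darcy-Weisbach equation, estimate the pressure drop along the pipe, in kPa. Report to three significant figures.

Δp ≈ 925 kPa

Re = VD/ν = 1.04·0.02620/4.56×10^-4 = 59.8 → laminar (Re < 2300)
f = 64/Re = 1.071
h_f = f(L/D)V²/(2g) = 1.071·(42.7/0.02620)·1.04²/(2·9.81) = 96.23 m
Δp = ρg·h_f = 980.0·9.81·96.23 = 925.1 kPa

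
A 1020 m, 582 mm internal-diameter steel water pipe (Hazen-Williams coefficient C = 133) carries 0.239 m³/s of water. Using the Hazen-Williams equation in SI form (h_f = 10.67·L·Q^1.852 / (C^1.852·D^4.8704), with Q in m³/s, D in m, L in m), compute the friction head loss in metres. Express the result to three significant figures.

h_f = 10.67·1020·0.239^1.852 / (133^1.852·0.582^4.8704) = 1.251 m

h_f ≈ 1.25 m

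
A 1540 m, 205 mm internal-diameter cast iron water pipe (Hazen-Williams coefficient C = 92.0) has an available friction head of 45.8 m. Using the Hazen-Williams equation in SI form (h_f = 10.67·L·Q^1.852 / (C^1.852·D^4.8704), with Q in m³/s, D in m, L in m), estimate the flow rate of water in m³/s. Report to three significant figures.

Q ≈ 0.0595 m³/s

Rearranging: Q = [h_f·C^1.852·D^4.8704 / (10.67·L)]^(1/1.852)
Q = [45.8·92.0^1.852·0.205^4.8704 / (10.67·1540)]^0.540 = 0.05948 m³/s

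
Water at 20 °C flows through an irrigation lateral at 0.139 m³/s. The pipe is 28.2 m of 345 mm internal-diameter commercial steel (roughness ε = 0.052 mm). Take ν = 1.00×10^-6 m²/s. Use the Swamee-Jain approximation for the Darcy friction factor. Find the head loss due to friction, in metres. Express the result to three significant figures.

V = 4Q/(πD²) = 4·0.139/(π·0.345²) = 1.487 m/s
Re = VD/ν = 1.487·0.345/1.00×10^-6 = 5.13×10^5 → turbulent
ε/D = 0.052/345 = 1.51×10^-4
Swamee-Jain: f = 0.01499
h_f = f(L/D)V²/(2g) = 0.01499·(28.2/0.345)·1.487²/(2·9.81) = 0.1381 m

h_f ≈ 0.138 m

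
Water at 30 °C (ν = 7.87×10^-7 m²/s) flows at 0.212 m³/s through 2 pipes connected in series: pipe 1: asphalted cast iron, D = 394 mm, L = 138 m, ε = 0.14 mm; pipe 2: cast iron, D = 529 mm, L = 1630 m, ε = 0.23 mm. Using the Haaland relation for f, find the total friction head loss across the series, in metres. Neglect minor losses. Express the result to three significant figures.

Pipe 1: V = 1.739 m/s, Re = 8.71×10^5, ε/D = 3.55×10^-4, f = 0.01616, h_1 = f(L/D)V²/2g = 0.8723 m
Pipe 2: V = 0.9646 m/s, Re = 6.48×10^5, ε/D = 4.35×10^-4, f = 0.01695, h_2 = f(L/D)V²/2g = 2.477 m
Series → Q common, losses add: H = Σh = 3.349 m

H ≈ 3.35 m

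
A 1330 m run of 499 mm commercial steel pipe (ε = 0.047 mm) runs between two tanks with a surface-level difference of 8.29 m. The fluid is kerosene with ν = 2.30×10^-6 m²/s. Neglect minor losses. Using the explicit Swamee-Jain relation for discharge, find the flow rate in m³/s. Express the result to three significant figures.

Q ≈ 0.400 m³/s

Swamee-Jain (Type II): Q = -0.965·√(gD⁵h_f/L)·ln[ε/(3.7D) + √(3.17ν²L/(gD³h_f))]
√(gD⁵h_f/L) = √(9.81·0.499⁵·8.29/1330) = 0.04349
ε/(3.7D) = 2.55×10^-5; √(3.17ν²L/(gD³h_f)) = 4.70×10^-5
Q = -0.965·0.04349·ln(7.244×10^-5) = 0.4001 m³/s
Check: V = 2.05 m/s, Re = 4.44×10^5, f = 0.01461, h_f = 8.31 m ≈ 8.29 m ✓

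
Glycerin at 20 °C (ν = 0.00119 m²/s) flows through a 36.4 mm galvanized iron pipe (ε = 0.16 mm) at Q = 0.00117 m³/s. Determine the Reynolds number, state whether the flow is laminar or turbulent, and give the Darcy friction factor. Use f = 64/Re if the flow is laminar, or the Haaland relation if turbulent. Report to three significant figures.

V = 4Q/(πD²) = 1.124 m/s
Re = VD/ν = 1.124·0.0364/0.00119 = 34.4
Re < 2300 → laminar → f = 64/Re = 1.861

Re ≈ 34.4; laminar; f = 64/Re ≈ 1.86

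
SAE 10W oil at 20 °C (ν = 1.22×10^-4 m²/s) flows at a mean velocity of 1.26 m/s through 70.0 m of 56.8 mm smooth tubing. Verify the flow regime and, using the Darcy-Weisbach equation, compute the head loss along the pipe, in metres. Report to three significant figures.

h_f ≈ 10.9 m

Re = VD/ν = 1.26·0.05680/1.22×10^-4 = 587 → laminar (Re < 2300)
f = 64/Re = 0.1091
h_f = f(L/D)V²/(2g) = 0.1091·(70.0/0.05680)·1.26²/(2·9.81) = 10.88 m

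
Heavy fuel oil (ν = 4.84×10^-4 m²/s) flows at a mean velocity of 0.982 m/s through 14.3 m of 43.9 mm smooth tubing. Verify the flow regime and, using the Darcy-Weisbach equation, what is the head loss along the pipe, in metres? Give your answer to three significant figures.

Re = VD/ν = 0.982·0.04390/4.84×10^-4 = 89.1 → laminar (Re < 2300)
f = 64/Re = 0.7185
h_f = f(L/D)V²/(2g) = 0.7185·(14.3/0.04390)·0.982²/(2·9.81) = 11.50 m

h_f ≈ 11.5 m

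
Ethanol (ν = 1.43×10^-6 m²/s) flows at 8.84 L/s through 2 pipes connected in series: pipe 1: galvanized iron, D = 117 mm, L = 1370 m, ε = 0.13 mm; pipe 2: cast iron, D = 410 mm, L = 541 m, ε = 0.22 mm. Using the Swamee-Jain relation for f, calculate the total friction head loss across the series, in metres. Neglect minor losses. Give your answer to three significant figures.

H ≈ 9.55 m

Pipe 1: V = 0.8222 m/s, Re = 6.73×10^4, ε/D = 0.00111, f = 0.02364, h_1 = f(L/D)V²/2g = 9.537 m
Pipe 2: V = 0.06696 m/s, Re = 1.92×10^4, ε/D = 5.37×10^-4, f = 0.02734, h_2 = f(L/D)V²/2g = 0.008244 m
Series → Q common, losses add: H = Σh = 9.546 m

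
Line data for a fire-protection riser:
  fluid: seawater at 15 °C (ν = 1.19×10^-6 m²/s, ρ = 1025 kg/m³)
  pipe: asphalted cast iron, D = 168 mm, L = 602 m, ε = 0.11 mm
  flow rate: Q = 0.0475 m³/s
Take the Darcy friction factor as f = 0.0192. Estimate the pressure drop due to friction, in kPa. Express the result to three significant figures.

Δp ≈ 162 kPa

V = 4Q/(πD²) = 4·0.0475/(π·0.168²) = 2.143 m/s
h_f = f(L/D)V²/(2g) = 0.01920·(602/0.168)·2.143²/(2·9.81) = 16.10 m
Δp = ρg·h_f = 1025·9.81·16.10 = 161.9 kPa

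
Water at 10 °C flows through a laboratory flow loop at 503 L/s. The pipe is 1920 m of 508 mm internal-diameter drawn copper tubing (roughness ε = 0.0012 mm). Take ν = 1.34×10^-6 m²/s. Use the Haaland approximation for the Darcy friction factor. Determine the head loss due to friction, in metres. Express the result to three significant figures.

h_f ≈ 13.9 m

V = 4Q/(πD²) = 4·0.503/(π·0.508²) = 2.482 m/s
Re = VD/ν = 2.482·0.508/1.34×10^-6 = 9.41×10^5 → turbulent
ε/D = 0.0012/508 = 2.36×10^-6
Haaland: f = 0.01174
h_f = f(L/D)V²/(2g) = 0.01174·(1920/0.508)·2.482²/(2·9.81) = 13.93 m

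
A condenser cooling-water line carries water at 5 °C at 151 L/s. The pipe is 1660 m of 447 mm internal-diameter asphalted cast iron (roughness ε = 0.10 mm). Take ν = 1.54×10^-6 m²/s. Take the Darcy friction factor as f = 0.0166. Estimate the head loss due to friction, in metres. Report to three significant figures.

h_f ≈ 2.91 m

V = 4Q/(πD²) = 4·0.151/(π·0.447²) = 0.9622 m/s
h_f = f(L/D)V²/(2g) = 0.01660·(1660/0.447)·0.9622²/(2·9.81) = 2.909 m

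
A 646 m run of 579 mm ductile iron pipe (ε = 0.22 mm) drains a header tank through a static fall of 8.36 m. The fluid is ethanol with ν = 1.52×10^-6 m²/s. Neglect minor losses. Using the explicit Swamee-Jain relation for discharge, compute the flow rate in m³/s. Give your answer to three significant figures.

Swamee-Jain (Type II): Q = -0.965·√(gD⁵h_f/L)·ln[ε/(3.7D) + √(3.17ν²L/(gD³h_f))]
√(gD⁵h_f/L) = √(9.81·0.579⁵·8.36/646) = 0.09089
ε/(3.7D) = 1.03×10^-4; √(3.17ν²L/(gD³h_f)) = 1.72×10^-5
Q = -0.965·0.09089·ln(1.199×10^-4) = 0.7919 m³/s
Check: V = 3.01 m/s, Re = 1.15×10^6, f = 0.01635, h_f = 8.41 m ≈ 8.36 m ✓

Q ≈ 0.792 m³/s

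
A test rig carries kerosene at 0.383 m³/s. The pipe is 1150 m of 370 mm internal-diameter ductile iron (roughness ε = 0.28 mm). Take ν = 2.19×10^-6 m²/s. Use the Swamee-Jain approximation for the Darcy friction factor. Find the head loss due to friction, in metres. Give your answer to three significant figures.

h_f ≈ 38.4 m

V = 4Q/(πD²) = 4·0.383/(π·0.370²) = 3.562 m/s
Re = VD/ν = 3.562·0.370/2.19×10^-6 = 6.02×10^5 → turbulent
ε/D = 0.28/370 = 7.57×10^-4
Swamee-Jain: f = 0.01909
h_f = f(L/D)V²/(2g) = 0.01909·(1150/0.370)·3.562²/(2·9.81) = 38.38 m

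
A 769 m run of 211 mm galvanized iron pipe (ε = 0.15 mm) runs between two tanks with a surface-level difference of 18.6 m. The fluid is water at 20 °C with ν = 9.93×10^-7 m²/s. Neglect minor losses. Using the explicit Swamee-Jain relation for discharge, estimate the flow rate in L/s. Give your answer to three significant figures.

Q ≈ 80.6 L/s

Swamee-Jain (Type II): Q = -0.965·√(gD⁵h_f/L)·ln[ε/(3.7D) + √(3.17ν²L/(gD³h_f))]
√(gD⁵h_f/L) = √(9.81·0.211⁵·18.6/769) = 0.009962
ε/(3.7D) = 1.92×10^-4; √(3.17ν²L/(gD³h_f)) = 3.74×10^-5
Q = -0.965·0.009962·ln(2.296×10^-4) = 0.08055 m³/s
Check: V = 2.30 m/s, Re = 4.89×10^5, f = 0.01900, h_f = 18.7 m ≈ 18.6 m ✓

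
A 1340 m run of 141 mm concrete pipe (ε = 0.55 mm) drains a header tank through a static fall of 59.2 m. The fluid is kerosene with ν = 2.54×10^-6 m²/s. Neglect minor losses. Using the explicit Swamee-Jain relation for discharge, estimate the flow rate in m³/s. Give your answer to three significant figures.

Swamee-Jain (Type II): Q = -0.965·√(gD⁵h_f/L)·ln[ε/(3.7D) + √(3.17ν²L/(gD³h_f))]
√(gD⁵h_f/L) = √(9.81·0.141⁵·59.2/1340) = 0.004915
ε/(3.7D) = 0.00105; √(3.17ν²L/(gD³h_f)) = 1.30×10^-4
Q = -0.965·0.004915·ln(0.001184) = 0.03196 m³/s
Check: V = 2.05 m/s, Re = 1.14×10^5, f = 0.02942, h_f = 59.7 m ≈ 59.2 m ✓

Q ≈ 0.0320 m³/s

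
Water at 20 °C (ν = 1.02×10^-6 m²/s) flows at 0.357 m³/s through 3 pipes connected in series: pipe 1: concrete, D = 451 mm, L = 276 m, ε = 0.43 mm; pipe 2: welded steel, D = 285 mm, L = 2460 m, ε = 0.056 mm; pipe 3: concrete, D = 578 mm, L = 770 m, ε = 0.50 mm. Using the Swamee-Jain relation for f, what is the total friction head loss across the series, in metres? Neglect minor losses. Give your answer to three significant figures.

Pipe 1: V = 2.235 m/s, Re = 9.88×10^5, ε/D = 9.53×10^-4, f = 0.01982, h_1 = f(L/D)V²/2g = 3.087 m
Pipe 2: V = 5.596 m/s, Re = 1.56×10^6, ε/D = 1.96×10^-4, f = 0.01441, h_2 = f(L/D)V²/2g = 198.6 m
Pipe 3: V = 1.361 m/s, Re = 7.71×10^5, ε/D = 8.65×10^-4, f = 0.01950, h_3 = f(L/D)V²/2g = 2.451 m
Series → Q common, losses add: H = Σh = 204.1 m

H ≈ 204 m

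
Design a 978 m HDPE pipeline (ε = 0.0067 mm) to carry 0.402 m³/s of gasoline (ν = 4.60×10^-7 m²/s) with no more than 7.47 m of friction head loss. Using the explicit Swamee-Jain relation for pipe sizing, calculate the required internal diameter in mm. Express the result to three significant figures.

D ≈ 451 mm

Swamee-Jain (Type III): D = 0.66·[ε^1.25·(LQ²/(gh_f))^4.75 + ν·Q^9.4·(L/(gh_f))^5.2]^0.04
LQ²/(gh_f) = 2.157; L/(gh_f) = 13.35
Term 1 = ε^1.25·(…)^4.75 = 1.31×10^-5; Term 2 = ν·Q^9.4·(…)^5.2 = 6.23×10^-5
D = 0.66·(1.31×10^-5 + 6.23×10^-5)^0.04 = 0.4515 m = 451 mm
Check: V = 2.51 m/s, Re = 2.46×10^6, f = 0.01063, h_f = 7.40 m ≈ 7.47 m ✓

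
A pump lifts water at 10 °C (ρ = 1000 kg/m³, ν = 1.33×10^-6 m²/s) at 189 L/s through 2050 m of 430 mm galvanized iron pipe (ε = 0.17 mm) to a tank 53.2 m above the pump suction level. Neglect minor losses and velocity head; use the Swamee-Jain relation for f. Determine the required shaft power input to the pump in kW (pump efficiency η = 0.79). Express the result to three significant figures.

V = 4Q/(πD²) = 1.301 m/s; Re = 4.21×10^5; ε/D = 3.95×10^-4; f = 0.01727
h_f = f(L/D)V²/2g = 7.107 m
Total head H = z + h_f = 53.2 + 7.107 = 60.31 m
P_hyd = ρgQH = 1000·9.81·0.189·60.31 = 111.8 kW
P_shaft = P_hyd/η = 111.8/0.79 = 141.5 kW

P_shaft ≈ 142 kW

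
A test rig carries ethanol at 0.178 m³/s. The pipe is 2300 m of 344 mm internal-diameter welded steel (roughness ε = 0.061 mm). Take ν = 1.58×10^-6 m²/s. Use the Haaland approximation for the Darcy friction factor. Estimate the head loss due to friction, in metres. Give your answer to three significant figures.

V = 4Q/(πD²) = 4·0.178/(π·0.344²) = 1.915 m/s
Re = VD/ν = 1.915·0.344/1.58×10^-6 = 4.17×10^5 → turbulent
ε/D = 0.061/344 = 1.77×10^-4
Haaland: f = 0.01533
h_f = f(L/D)V²/(2g) = 0.01533·(2300/0.344)·1.915²/(2·9.81) = 19.16 m

h_f ≈ 19.2 m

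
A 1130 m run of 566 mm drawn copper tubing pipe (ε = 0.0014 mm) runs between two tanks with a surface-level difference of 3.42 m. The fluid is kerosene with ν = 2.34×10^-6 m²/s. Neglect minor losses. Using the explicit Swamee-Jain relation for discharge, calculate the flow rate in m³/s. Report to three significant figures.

Swamee-Jain (Type II): Q = -0.965·√(gD⁵h_f/L)·ln[ε/(3.7D) + √(3.17ν²L/(gD³h_f))]
√(gD⁵h_f/L) = √(9.81·0.566⁵·3.42/1130) = 0.04153
ε/(3.7D) = 6.69×10^-7; √(3.17ν²L/(gD³h_f)) = 5.68×10^-5
Q = -0.965·0.04153·ln(5.745×10^-5) = 0.3913 m³/s
Check: V = 1.56 m/s, Re = 3.76×10^5, f = 0.01382, h_f = 3.40 m ≈ 3.42 m ✓

Q ≈ 0.391 m³/s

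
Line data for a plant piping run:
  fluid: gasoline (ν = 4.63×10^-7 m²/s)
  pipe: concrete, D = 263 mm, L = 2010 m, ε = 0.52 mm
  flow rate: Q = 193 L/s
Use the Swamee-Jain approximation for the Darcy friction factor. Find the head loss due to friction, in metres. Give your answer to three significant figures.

h_f ≈ 115 m

V = 4Q/(πD²) = 4·0.193/(π·0.263²) = 3.553 m/s
Re = VD/ν = 3.553·0.263/4.63×10^-7 = 2.02×10^6 → turbulent
ε/D = 0.52/263 = 0.00198
Swamee-Jain: f = 0.02349
h_f = f(L/D)V²/(2g) = 0.02349·(2010/0.263)·3.553²/(2·9.81) = 115.5 m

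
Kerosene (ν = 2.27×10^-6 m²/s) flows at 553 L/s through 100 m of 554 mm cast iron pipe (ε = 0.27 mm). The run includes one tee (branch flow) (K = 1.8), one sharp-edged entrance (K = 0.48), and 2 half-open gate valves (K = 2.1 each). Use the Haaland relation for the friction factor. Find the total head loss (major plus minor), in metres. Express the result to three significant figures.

V = 4Q/(πD²) = 2.294 m/s; V²/2g = 0.2682 m
Re = 5.60×10^5, ε/D = 4.87×10^-4 → f = 0.01741 (Haaland)
Major: h_f = f(L/D)·V²/2g = 0.01741·180.5·0.2682 = 0.8431 m
Minor: ΣK = 6.48; h_m = ΣK·V²/2g = 1.738 m
Total H_L = 0.8431 + 1.738 = 2.581 m

H_L ≈ 2.58 m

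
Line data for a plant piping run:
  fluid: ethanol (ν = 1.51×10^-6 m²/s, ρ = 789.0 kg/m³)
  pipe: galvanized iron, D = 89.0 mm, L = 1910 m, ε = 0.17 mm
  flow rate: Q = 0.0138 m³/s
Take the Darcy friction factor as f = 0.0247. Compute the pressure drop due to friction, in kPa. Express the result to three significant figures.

V = 4Q/(πD²) = 4·0.0138/(π·0.0890²) = 2.218 m/s
h_f = f(L/D)V²/(2g) = 0.02470·(1910/0.0890)·2.218²/(2·9.81) = 132.9 m
Δp = ρg·h_f = 789.0·9.81·132.9 = 1029 kPa

Δp ≈ 1030 kPa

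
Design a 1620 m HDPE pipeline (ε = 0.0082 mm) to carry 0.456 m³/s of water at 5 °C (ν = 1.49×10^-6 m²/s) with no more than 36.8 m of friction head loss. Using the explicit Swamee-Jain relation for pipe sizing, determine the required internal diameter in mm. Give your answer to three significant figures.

Swamee-Jain (Type III): D = 0.66·[ε^1.25·(LQ²/(gh_f))^4.75 + ν·Q^9.4·(L/(gh_f))^5.2]^0.04
LQ²/(gh_f) = 0.9331; L/(gh_f) = 4.487
Term 1 = ε^1.25·(…)^4.75 = 3.16×10^-7; Term 2 = ν·Q^9.4·(…)^5.2 = 2.28×10^-6
D = 0.66·(3.16×10^-7 + 2.28×10^-6)^0.04 = 0.3946 m = 395 mm
Check: V = 3.73 m/s, Re = 9.88×10^5, f = 0.01212, h_f = 35.3 m ≈ 36.8 m ✓

D ≈ 395 mm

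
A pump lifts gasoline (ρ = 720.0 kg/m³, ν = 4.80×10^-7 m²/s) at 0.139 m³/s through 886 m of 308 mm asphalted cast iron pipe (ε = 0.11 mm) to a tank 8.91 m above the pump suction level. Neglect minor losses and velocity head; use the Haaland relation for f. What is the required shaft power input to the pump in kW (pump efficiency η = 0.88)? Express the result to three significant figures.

V = 4Q/(πD²) = 1.866 m/s; Re = 1.20×10^6; ε/D = 3.57×10^-4; f = 0.01601
h_f = f(L/D)V²/2g = 8.170 m
Total head H = z + h_f = 8.91 + 8.170 = 17.08 m
P_hyd = ρgQH = 720.0·9.81·0.139·17.08 = 16.77 kW
P_shaft = P_hyd/η = 16.77/0.88 = 19.06 kW

P_shaft ≈ 19.1 kW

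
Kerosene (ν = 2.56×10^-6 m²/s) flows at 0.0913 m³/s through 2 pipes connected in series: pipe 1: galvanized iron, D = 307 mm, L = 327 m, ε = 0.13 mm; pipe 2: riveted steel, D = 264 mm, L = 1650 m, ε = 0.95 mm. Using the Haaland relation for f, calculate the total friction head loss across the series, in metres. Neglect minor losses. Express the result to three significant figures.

Pipe 1: V = 1.233 m/s, Re = 1.48×10^5, ε/D = 4.23×10^-4, f = 0.01880, h_1 = f(L/D)V²/2g = 1.553 m
Pipe 2: V = 1.668 m/s, Re = 1.72×10^5, ε/D = 0.00360, f = 0.02823, h_2 = f(L/D)V²/2g = 25.02 m
Series → Q common, losses add: H = Σh = 26.57 m

H ≈ 26.6 m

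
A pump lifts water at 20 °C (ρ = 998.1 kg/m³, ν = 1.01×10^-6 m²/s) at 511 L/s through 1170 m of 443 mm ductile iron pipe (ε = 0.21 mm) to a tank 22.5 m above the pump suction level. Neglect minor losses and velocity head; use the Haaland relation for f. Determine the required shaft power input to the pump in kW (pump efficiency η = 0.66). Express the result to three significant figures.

P_shaft ≈ 360 kW

V = 4Q/(πD²) = 3.315 m/s; Re = 1.45×10^6; ε/D = 4.74×10^-4; f = 0.01685
h_f = f(L/D)V²/2g = 24.94 m
Total head H = z + h_f = 22.5 + 24.94 = 47.44 m
P_hyd = ρgQH = 998.1·9.81·0.511·47.44 = 237.3 kW
P_shaft = P_hyd/η = 237.3/0.66 = 359.6 kW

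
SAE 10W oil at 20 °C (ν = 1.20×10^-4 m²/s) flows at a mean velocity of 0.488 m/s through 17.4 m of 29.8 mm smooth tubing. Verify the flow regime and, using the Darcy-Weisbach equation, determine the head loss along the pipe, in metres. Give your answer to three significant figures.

h_f ≈ 3.74 m

Re = VD/ν = 0.488·0.02980/1.20×10^-4 = 121 → laminar (Re < 2300)
f = 64/Re = 0.5281
h_f = f(L/D)V²/(2g) = 0.5281·(17.4/0.02980)·0.488²/(2·9.81) = 3.743 m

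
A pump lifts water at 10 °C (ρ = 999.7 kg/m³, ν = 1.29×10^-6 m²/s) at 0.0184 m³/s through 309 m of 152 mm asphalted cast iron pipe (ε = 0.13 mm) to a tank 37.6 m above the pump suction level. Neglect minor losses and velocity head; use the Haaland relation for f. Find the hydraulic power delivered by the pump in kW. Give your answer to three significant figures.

V = 4Q/(πD²) = 1.014 m/s; Re = 1.19×10^5; ε/D = 8.55×10^-4; f = 0.02110
h_f = f(L/D)V²/2g = 2.248 m
Total head H = z + h_f = 37.6 + 2.248 = 39.85 m
P_hyd = ρgQH = 999.7·9.81·0.0184·39.85 = 7.191 kW

P_hyd ≈ 7.19 kW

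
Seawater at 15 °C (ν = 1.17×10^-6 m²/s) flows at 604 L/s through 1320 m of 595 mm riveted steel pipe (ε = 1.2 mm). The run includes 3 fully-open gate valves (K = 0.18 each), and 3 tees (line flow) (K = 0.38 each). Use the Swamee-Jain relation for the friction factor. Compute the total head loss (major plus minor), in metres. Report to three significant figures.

H_L ≈ 13.1 m

V = 4Q/(πD²) = 2.172 m/s; V²/2g = 0.2405 m
Re = 1.10×10^6, ε/D = 0.00202 → f = 0.02371 (Swamee-Jain)
Major: h_f = f(L/D)·V²/2g = 0.02371·2218·0.2405 = 12.65 m
Minor: ΣK = 1.68; h_m = ΣK·V²/2g = 0.4041 m
Total H_L = 12.65 + 0.4041 = 13.05 m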